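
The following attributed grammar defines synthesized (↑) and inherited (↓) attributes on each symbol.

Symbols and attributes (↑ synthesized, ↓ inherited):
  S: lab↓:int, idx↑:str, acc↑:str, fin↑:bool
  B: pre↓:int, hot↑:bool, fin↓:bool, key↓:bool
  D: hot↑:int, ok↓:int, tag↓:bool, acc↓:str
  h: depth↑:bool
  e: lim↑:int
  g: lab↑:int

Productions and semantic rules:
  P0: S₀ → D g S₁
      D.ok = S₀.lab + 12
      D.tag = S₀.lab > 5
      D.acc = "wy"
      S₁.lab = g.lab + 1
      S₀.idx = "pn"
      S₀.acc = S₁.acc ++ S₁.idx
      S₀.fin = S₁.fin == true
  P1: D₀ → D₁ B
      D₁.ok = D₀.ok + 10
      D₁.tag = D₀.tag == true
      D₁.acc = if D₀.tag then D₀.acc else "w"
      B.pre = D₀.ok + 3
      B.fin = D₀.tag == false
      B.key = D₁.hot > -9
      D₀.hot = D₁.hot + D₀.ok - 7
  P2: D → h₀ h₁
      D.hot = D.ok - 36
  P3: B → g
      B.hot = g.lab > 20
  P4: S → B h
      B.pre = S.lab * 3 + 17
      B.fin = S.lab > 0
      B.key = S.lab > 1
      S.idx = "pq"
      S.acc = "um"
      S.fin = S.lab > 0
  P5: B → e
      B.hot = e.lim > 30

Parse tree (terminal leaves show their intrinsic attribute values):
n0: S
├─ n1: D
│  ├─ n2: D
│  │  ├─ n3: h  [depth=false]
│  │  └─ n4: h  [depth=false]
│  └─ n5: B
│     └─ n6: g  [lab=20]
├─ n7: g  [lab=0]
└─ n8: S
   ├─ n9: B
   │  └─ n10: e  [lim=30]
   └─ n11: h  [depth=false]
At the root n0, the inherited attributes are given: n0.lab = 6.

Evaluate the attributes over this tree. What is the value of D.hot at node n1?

1. n0.lab = 6  [given at root]
2. n1.ok = 18  [S₀.lab + 12]
3. n1.tag = true  [S₀.lab > 5]
4. n1.acc = "wy"  ["wy"]
5. n2.ok = 28  [D₀.ok + 10]
6. n2.tag = true  [D₀.tag == true]
7. n2.acc = "wy"  [if D₀.tag then D₀.acc else "w"]
8. n3.depth = false  [terminal]
9. n4.depth = false  [terminal]
10. n2.hot = -8  [D.ok - 36]
11. n5.pre = 21  [D₀.ok + 3]
12. n5.fin = false  [D₀.tag == false]
13. n5.key = true  [D₁.hot > -9]
14. n6.lab = 20  [terminal]
15. n5.hot = false  [g.lab > 20]
16. n1.hot = 3  [D₁.hot + D₀.ok - 7]
17. n7.lab = 0  [terminal]
18. n8.lab = 1  [g.lab + 1]
19. n9.pre = 20  [S.lab * 3 + 17]
20. n9.fin = true  [S.lab > 0]
21. n9.key = false  [S.lab > 1]
22. n10.lim = 30  [terminal]
23. n9.hot = false  [e.lim > 30]
24. n11.depth = false  [terminal]
25. n8.idx = "pq"  ["pq"]
26. n8.acc = "um"  ["um"]
27. n8.fin = true  [S.lab > 0]
28. n0.idx = "pn"  ["pn"]
29. n0.acc = "umpq"  [S₁.acc ++ S₁.idx]
30. n0.fin = true  [S₁.fin == true]

3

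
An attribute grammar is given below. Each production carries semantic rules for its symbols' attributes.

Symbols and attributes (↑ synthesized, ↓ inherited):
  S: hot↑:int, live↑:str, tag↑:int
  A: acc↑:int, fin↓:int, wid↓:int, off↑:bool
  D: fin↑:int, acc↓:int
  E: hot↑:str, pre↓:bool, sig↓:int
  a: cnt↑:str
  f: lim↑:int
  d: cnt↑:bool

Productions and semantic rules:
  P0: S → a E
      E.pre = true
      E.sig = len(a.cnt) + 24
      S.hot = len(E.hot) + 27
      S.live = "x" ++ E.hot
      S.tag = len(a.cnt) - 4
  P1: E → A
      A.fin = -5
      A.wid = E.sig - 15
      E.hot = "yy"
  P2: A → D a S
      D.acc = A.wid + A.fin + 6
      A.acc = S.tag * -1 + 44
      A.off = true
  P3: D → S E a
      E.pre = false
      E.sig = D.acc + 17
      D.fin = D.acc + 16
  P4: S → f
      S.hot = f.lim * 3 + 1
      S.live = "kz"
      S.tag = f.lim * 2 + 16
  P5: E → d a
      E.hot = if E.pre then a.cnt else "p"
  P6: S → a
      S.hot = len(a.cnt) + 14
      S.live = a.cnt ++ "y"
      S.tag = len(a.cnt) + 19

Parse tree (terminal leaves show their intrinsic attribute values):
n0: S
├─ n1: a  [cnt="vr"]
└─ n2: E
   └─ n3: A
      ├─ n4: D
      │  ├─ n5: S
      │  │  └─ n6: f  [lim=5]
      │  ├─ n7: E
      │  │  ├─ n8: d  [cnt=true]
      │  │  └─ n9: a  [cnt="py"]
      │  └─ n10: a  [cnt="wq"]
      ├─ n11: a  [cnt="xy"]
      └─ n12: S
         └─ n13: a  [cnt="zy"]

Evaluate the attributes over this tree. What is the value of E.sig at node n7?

1. n1.cnt = "vr"  [terminal]
2. n2.pre = true  [true]
3. n2.sig = 26  [len(a.cnt) + 24]
4. n3.fin = -5  [-5]
5. n3.wid = 11  [E.sig - 15]
6. n4.acc = 12  [A.wid + A.fin + 6]
7. n6.lim = 5  [terminal]
8. n5.hot = 16  [f.lim * 3 + 1]
9. n5.live = "kz"  ["kz"]
10. n5.tag = 26  [f.lim * 2 + 16]
11. n7.pre = false  [false]
12. n7.sig = 29  [D.acc + 17]
13. n8.cnt = true  [terminal]
14. n9.cnt = "py"  [terminal]
15. n7.hot = "p"  [if E.pre then a.cnt else "p"]
16. n10.cnt = "wq"  [terminal]
17. n4.fin = 28  [D.acc + 16]
18. n11.cnt = "xy"  [terminal]
19. n13.cnt = "zy"  [terminal]
20. n12.hot = 16  [len(a.cnt) + 14]
21. n12.live = "zyy"  [a.cnt ++ "y"]
22. n12.tag = 21  [len(a.cnt) + 19]
23. n3.acc = 23  [S.tag * -1 + 44]
24. n3.off = true  [true]
25. n2.hot = "yy"  ["yy"]
26. n0.hot = 29  [len(E.hot) + 27]
27. n0.live = "xyy"  ["x" ++ E.hot]
28. n0.tag = -2  [len(a.cnt) - 4]

29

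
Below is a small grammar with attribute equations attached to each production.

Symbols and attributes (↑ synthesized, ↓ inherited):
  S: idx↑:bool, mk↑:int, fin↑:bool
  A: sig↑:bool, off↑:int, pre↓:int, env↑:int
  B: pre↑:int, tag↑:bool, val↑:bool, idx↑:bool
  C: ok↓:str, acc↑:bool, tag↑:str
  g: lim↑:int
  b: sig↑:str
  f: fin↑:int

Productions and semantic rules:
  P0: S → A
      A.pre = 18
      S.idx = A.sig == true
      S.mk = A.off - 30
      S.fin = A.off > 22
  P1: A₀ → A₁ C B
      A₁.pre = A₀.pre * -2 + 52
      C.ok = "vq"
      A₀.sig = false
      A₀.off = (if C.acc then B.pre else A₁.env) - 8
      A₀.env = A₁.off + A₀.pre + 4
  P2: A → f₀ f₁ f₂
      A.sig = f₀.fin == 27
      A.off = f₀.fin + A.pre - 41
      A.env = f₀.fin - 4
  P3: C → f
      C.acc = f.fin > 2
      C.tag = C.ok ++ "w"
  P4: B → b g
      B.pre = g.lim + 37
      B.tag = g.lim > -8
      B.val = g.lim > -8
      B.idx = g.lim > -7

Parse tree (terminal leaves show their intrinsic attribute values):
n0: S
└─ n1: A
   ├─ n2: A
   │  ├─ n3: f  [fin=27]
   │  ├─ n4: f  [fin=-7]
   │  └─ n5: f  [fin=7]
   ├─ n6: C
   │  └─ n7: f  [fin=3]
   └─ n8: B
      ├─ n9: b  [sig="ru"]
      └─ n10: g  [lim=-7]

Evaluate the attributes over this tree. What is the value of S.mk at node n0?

-8

1. n1.pre = 18  [18]
2. n2.pre = 16  [A₀.pre * -2 + 52]
3. n3.fin = 27  [terminal]
4. n4.fin = -7  [terminal]
5. n5.fin = 7  [terminal]
6. n2.sig = true  [f₀.fin == 27]
7. n2.off = 2  [f₀.fin + A.pre - 41]
8. n2.env = 23  [f₀.fin - 4]
9. n6.ok = "vq"  ["vq"]
10. n7.fin = 3  [terminal]
11. n6.acc = true  [f.fin > 2]
12. n6.tag = "vqw"  [C.ok ++ "w"]
13. n9.sig = "ru"  [terminal]
14. n10.lim = -7  [terminal]
15. n8.pre = 30  [g.lim + 37]
16. n8.tag = true  [g.lim > -8]
17. n8.val = true  [g.lim > -8]
18. n8.idx = false  [g.lim > -7]
19. n1.sig = false  [false]
20. n1.off = 22  [(if C.acc then B.pre else A₁.env) - 8]
21. n1.env = 24  [A₁.off + A₀.pre + 4]
22. n0.idx = false  [A.sig == true]
23. n0.mk = -8  [A.off - 30]
24. n0.fin = false  [A.off > 22]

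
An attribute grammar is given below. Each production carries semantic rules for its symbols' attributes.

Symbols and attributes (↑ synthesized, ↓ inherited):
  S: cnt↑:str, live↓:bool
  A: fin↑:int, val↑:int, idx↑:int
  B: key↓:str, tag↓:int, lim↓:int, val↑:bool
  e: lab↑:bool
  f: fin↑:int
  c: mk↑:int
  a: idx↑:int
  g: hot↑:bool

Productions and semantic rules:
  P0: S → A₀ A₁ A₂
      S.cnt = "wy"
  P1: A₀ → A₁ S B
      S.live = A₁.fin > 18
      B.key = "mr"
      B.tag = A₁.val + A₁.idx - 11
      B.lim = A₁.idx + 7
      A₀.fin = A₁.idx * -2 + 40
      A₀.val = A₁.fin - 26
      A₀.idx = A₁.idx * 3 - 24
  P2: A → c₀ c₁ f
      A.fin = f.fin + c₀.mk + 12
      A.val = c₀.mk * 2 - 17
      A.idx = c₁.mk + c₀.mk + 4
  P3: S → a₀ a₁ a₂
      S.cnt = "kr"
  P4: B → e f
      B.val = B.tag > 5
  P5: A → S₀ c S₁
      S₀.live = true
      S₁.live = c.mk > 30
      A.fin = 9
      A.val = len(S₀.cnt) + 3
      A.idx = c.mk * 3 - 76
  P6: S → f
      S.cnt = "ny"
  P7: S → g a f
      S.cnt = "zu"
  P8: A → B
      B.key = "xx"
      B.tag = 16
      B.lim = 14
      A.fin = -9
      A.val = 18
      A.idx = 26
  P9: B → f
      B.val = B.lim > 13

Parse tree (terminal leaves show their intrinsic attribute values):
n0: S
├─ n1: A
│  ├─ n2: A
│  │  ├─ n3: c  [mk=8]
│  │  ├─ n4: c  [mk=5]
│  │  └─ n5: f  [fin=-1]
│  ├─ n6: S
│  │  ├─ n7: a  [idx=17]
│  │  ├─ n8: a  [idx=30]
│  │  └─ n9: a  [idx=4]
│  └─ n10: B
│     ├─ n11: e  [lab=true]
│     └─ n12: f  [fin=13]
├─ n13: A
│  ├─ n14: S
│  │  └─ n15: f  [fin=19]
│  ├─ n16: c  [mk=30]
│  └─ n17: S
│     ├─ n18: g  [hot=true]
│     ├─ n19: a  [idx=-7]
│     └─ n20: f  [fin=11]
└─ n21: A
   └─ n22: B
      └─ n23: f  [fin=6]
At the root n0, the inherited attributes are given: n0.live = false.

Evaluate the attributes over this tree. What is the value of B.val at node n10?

1. n0.live = false  [given at root]
2. n3.mk = 8  [terminal]
3. n4.mk = 5  [terminal]
4. n5.fin = -1  [terminal]
5. n2.fin = 19  [f.fin + c₀.mk + 12]
6. n2.val = -1  [c₀.mk * 2 - 17]
7. n2.idx = 17  [c₁.mk + c₀.mk + 4]
8. n6.live = true  [A₁.fin > 18]
9. n7.idx = 17  [terminal]
10. n8.idx = 30  [terminal]
11. n9.idx = 4  [terminal]
12. n6.cnt = "kr"  ["kr"]
13. n10.key = "mr"  ["mr"]
14. n10.tag = 5  [A₁.val + A₁.idx - 11]
15. n10.lim = 24  [A₁.idx + 7]
16. n11.lab = true  [terminal]
17. n12.fin = 13  [terminal]
18. n10.val = false  [B.tag > 5]
19. n1.fin = 6  [A₁.idx * -2 + 40]
20. n1.val = -7  [A₁.fin - 26]
21. n1.idx = 27  [A₁.idx * 3 - 24]
22. n14.live = true  [true]
23. n15.fin = 19  [terminal]
24. n14.cnt = "ny"  ["ny"]
25. n16.mk = 30  [terminal]
26. n17.live = false  [c.mk > 30]
27. n18.hot = true  [terminal]
28. n19.idx = -7  [terminal]
29. n20.fin = 11  [terminal]
30. n17.cnt = "zu"  ["zu"]
31. n13.fin = 9  [9]
32. n13.val = 5  [len(S₀.cnt) + 3]
33. n13.idx = 14  [c.mk * 3 - 76]
34. n22.key = "xx"  ["xx"]
35. n22.tag = 16  [16]
36. n22.lim = 14  [14]
37. n23.fin = 6  [terminal]
38. n22.val = true  [B.lim > 13]
39. n21.fin = -9  [-9]
40. n21.val = 18  [18]
41. n21.idx = 26  [26]
42. n0.cnt = "wy"  ["wy"]

false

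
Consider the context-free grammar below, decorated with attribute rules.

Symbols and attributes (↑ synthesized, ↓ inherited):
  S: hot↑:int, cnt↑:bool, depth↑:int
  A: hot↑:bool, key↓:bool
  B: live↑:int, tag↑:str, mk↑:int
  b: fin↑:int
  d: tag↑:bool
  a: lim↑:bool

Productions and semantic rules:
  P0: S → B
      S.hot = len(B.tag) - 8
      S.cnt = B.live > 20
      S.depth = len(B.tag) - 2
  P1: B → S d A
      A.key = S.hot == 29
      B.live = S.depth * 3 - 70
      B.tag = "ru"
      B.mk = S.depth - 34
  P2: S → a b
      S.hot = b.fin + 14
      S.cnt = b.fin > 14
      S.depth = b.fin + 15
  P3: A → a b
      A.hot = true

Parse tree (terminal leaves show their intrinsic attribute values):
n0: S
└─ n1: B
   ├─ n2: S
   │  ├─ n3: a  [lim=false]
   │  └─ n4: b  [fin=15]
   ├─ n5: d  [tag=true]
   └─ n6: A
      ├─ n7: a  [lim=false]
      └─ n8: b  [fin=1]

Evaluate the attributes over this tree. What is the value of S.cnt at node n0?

false

1. n3.lim = false  [terminal]
2. n4.fin = 15  [terminal]
3. n2.hot = 29  [b.fin + 14]
4. n2.cnt = true  [b.fin > 14]
5. n2.depth = 30  [b.fin + 15]
6. n5.tag = true  [terminal]
7. n6.key = true  [S.hot == 29]
8. n7.lim = false  [terminal]
9. n8.fin = 1  [terminal]
10. n6.hot = true  [true]
11. n1.live = 20  [S.depth * 3 - 70]
12. n1.tag = "ru"  ["ru"]
13. n1.mk = -4  [S.depth - 34]
14. n0.hot = -6  [len(B.tag) - 8]
15. n0.cnt = false  [B.live > 20]
16. n0.depth = 0  [len(B.tag) - 2]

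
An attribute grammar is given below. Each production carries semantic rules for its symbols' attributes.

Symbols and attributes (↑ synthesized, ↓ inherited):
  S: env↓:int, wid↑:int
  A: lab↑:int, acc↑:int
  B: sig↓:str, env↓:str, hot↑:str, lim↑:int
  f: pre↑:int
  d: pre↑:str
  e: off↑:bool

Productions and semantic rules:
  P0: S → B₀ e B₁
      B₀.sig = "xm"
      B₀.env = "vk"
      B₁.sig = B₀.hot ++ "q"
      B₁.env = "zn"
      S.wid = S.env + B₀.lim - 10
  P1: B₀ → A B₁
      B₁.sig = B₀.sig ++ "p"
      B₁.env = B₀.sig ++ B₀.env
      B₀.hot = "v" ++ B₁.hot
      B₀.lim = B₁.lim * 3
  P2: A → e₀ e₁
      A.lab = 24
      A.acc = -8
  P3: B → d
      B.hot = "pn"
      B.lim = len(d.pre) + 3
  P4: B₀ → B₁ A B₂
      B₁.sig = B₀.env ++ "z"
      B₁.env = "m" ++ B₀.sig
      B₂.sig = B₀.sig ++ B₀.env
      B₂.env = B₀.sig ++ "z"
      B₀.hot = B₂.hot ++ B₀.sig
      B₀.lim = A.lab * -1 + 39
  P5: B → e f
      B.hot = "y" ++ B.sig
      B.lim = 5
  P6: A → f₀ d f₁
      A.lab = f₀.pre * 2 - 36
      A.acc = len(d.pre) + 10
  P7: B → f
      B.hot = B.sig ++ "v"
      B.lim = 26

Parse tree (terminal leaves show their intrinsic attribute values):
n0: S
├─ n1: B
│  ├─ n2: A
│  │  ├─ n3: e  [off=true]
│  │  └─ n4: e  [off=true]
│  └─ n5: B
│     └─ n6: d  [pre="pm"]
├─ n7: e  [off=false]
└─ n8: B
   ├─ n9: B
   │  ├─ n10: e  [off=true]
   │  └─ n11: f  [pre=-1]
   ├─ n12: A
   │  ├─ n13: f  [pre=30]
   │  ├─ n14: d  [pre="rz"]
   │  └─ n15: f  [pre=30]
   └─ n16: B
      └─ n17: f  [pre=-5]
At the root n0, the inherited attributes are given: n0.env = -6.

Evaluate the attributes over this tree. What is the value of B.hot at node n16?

"vpnqznv"

1. n0.env = -6  [given at root]
2. n1.sig = "xm"  ["xm"]
3. n1.env = "vk"  ["vk"]
4. n3.off = true  [terminal]
5. n4.off = true  [terminal]
6. n2.lab = 24  [24]
7. n2.acc = -8  [-8]
8. n5.sig = "xmp"  [B₀.sig ++ "p"]
9. n5.env = "xmvk"  [B₀.sig ++ B₀.env]
10. n6.pre = "pm"  [terminal]
11. n5.hot = "pn"  ["pn"]
12. n5.lim = 5  [len(d.pre) + 3]
13. n1.hot = "vpn"  ["v" ++ B₁.hot]
14. n1.lim = 15  [B₁.lim * 3]
15. n7.off = false  [terminal]
16. n8.sig = "vpnq"  [B₀.hot ++ "q"]
17. n8.env = "zn"  ["zn"]
18. n9.sig = "znz"  [B₀.env ++ "z"]
19. n9.env = "mvpnq"  ["m" ++ B₀.sig]
20. n10.off = true  [terminal]
21. n11.pre = -1  [terminal]
22. n9.hot = "yznz"  ["y" ++ B.sig]
23. n9.lim = 5  [5]
24. n13.pre = 30  [terminal]
25. n14.pre = "rz"  [terminal]
26. n15.pre = 30  [terminal]
27. n12.lab = 24  [f₀.pre * 2 - 36]
28. n12.acc = 12  [len(d.pre) + 10]
29. n16.sig = "vpnqzn"  [B₀.sig ++ B₀.env]
30. n16.env = "vpnqz"  [B₀.sig ++ "z"]
31. n17.pre = -5  [terminal]
32. n16.hot = "vpnqznv"  [B.sig ++ "v"]
33. n16.lim = 26  [26]
34. n8.hot = "vpnqznvvpnq"  [B₂.hot ++ B₀.sig]
35. n8.lim = 15  [A.lab * -1 + 39]
36. n0.wid = -1  [S.env + B₀.lim - 10]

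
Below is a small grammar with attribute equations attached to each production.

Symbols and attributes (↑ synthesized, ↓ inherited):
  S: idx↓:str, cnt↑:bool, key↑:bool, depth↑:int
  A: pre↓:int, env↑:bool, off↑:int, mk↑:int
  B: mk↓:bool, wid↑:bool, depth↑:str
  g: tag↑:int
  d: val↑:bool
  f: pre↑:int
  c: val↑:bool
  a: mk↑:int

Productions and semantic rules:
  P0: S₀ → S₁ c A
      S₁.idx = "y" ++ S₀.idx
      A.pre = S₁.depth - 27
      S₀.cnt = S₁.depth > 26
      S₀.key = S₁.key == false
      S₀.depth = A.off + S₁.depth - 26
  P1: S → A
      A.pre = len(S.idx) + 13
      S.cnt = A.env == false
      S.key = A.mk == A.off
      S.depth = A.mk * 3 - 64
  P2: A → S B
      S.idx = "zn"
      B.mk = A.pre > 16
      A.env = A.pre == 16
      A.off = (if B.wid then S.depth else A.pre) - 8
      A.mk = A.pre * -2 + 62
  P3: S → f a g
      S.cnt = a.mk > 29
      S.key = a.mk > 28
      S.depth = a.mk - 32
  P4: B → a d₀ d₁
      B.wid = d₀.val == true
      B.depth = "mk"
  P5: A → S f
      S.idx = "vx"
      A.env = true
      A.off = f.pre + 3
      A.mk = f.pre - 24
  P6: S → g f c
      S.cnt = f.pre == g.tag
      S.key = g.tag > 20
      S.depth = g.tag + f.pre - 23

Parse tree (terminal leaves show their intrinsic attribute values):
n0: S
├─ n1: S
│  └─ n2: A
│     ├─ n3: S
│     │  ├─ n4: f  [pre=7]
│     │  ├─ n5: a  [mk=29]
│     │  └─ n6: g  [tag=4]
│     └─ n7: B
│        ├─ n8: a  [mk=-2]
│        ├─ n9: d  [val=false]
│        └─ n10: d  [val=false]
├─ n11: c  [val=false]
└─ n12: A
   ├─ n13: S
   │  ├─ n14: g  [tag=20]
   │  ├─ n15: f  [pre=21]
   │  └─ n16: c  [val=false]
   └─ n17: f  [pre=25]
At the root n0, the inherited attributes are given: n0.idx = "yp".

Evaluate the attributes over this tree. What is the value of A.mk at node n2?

30

1. n0.idx = "yp"  [given at root]
2. n1.idx = "yyp"  ["y" ++ S₀.idx]
3. n2.pre = 16  [len(S.idx) + 13]
4. n3.idx = "zn"  ["zn"]
5. n4.pre = 7  [terminal]
6. n5.mk = 29  [terminal]
7. n6.tag = 4  [terminal]
8. n3.cnt = false  [a.mk > 29]
9. n3.key = true  [a.mk > 28]
10. n3.depth = -3  [a.mk - 32]
11. n7.mk = false  [A.pre > 16]
12. n8.mk = -2  [terminal]
13. n9.val = false  [terminal]
14. n10.val = false  [terminal]
15. n7.wid = false  [d₀.val == true]
16. n7.depth = "mk"  ["mk"]
17. n2.env = true  [A.pre == 16]
18. n2.off = 8  [(if B.wid then S.depth else A.pre) - 8]
19. n2.mk = 30  [A.pre * -2 + 62]
20. n1.cnt = false  [A.env == false]
21. n1.key = false  [A.mk == A.off]
22. n1.depth = 26  [A.mk * 3 - 64]
23. n11.val = false  [terminal]
24. n12.pre = -1  [S₁.depth - 27]
25. n13.idx = "vx"  ["vx"]
26. n14.tag = 20  [terminal]
27. n15.pre = 21  [terminal]
28. n16.val = false  [terminal]
29. n13.cnt = false  [f.pre == g.tag]
30. n13.key = false  [g.tag > 20]
31. n13.depth = 18  [g.tag + f.pre - 23]
32. n17.pre = 25  [terminal]
33. n12.env = true  [true]
34. n12.off = 28  [f.pre + 3]
35. n12.mk = 1  [f.pre - 24]
36. n0.cnt = false  [S₁.depth > 26]
37. n0.key = true  [S₁.key == false]
38. n0.depth = 28  [A.off + S₁.depth - 26]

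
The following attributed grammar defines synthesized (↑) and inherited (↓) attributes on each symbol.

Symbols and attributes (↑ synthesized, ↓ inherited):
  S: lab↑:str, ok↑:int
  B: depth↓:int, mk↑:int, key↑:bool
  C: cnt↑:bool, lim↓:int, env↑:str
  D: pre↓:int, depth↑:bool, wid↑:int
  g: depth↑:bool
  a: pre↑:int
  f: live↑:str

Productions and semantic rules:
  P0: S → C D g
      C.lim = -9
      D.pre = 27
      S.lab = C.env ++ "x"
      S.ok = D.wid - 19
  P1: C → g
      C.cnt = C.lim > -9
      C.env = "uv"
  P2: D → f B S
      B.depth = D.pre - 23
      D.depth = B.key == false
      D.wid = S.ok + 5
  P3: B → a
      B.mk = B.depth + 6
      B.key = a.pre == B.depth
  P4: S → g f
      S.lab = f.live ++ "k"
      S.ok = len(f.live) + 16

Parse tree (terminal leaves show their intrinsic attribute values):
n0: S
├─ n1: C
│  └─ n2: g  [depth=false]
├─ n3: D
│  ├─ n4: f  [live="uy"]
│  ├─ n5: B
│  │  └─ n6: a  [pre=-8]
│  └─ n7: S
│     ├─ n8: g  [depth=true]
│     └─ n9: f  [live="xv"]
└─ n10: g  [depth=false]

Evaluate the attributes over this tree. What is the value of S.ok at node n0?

1. n1.lim = -9  [-9]
2. n2.depth = false  [terminal]
3. n1.cnt = false  [C.lim > -9]
4. n1.env = "uv"  ["uv"]
5. n3.pre = 27  [27]
6. n4.live = "uy"  [terminal]
7. n5.depth = 4  [D.pre - 23]
8. n6.pre = -8  [terminal]
9. n5.mk = 10  [B.depth + 6]
10. n5.key = false  [a.pre == B.depth]
11. n8.depth = true  [terminal]
12. n9.live = "xv"  [terminal]
13. n7.lab = "xvk"  [f.live ++ "k"]
14. n7.ok = 18  [len(f.live) + 16]
15. n3.depth = true  [B.key == false]
16. n3.wid = 23  [S.ok + 5]
17. n10.depth = false  [terminal]
18. n0.lab = "uvx"  [C.env ++ "x"]
19. n0.ok = 4  [D.wid - 19]

4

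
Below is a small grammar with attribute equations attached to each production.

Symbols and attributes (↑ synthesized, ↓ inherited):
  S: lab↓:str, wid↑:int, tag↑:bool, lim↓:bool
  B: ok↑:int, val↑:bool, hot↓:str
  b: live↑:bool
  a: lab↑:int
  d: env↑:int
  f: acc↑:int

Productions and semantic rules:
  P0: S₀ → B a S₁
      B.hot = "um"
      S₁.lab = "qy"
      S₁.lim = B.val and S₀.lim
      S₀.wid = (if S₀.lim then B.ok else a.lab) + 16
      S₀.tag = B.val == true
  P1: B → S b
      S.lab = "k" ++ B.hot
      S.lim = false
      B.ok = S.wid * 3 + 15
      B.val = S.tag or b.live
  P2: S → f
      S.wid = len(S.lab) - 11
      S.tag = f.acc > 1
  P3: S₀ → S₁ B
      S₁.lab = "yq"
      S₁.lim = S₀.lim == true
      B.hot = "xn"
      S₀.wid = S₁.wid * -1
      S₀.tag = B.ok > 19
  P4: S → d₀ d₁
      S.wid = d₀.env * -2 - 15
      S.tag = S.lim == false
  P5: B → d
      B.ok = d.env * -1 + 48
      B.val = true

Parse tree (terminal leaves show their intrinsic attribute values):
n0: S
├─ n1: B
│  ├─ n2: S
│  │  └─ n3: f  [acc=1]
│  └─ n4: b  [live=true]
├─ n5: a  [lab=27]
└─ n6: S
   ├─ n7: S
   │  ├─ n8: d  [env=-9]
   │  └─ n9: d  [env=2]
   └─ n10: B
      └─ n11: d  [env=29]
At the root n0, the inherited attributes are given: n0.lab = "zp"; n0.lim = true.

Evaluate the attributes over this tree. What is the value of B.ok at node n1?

-9

1. n0.lab = "zp"  [given at root]
2. n0.lim = true  [given at root]
3. n1.hot = "um"  ["um"]
4. n2.lab = "kum"  ["k" ++ B.hot]
5. n2.lim = false  [false]
6. n3.acc = 1  [terminal]
7. n2.wid = -8  [len(S.lab) - 11]
8. n2.tag = false  [f.acc > 1]
9. n4.live = true  [terminal]
10. n1.ok = -9  [S.wid * 3 + 15]
11. n1.val = true  [S.tag or b.live]
12. n5.lab = 27  [terminal]
13. n6.lab = "qy"  ["qy"]
14. n6.lim = true  [B.val and S₀.lim]
15. n7.lab = "yq"  ["yq"]
16. n7.lim = true  [S₀.lim == true]
17. n8.env = -9  [terminal]
18. n9.env = 2  [terminal]
19. n7.wid = 3  [d₀.env * -2 - 15]
20. n7.tag = false  [S.lim == false]
21. n10.hot = "xn"  ["xn"]
22. n11.env = 29  [terminal]
23. n10.ok = 19  [d.env * -1 + 48]
24. n10.val = true  [true]
25. n6.wid = -3  [S₁.wid * -1]
26. n6.tag = false  [B.ok > 19]
27. n0.wid = 7  [(if S₀.lim then B.ok else a.lab) + 16]
28. n0.tag = true  [B.val == true]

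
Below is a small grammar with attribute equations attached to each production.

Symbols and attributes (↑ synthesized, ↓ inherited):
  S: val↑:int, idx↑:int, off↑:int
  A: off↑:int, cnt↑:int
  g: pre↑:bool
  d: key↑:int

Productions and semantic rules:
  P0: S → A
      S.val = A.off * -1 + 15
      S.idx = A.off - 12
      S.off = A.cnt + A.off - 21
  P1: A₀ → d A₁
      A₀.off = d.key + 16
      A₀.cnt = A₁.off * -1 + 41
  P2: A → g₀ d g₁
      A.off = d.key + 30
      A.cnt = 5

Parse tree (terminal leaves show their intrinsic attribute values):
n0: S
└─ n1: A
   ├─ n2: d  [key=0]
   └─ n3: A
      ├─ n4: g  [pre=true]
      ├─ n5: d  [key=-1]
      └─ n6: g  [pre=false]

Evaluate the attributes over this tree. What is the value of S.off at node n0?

1. n2.key = 0  [terminal]
2. n4.pre = true  [terminal]
3. n5.key = -1  [terminal]
4. n6.pre = false  [terminal]
5. n3.off = 29  [d.key + 30]
6. n3.cnt = 5  [5]
7. n1.off = 16  [d.key + 16]
8. n1.cnt = 12  [A₁.off * -1 + 41]
9. n0.val = -1  [A.off * -1 + 15]
10. n0.idx = 4  [A.off - 12]
11. n0.off = 7  [A.cnt + A.off - 21]

7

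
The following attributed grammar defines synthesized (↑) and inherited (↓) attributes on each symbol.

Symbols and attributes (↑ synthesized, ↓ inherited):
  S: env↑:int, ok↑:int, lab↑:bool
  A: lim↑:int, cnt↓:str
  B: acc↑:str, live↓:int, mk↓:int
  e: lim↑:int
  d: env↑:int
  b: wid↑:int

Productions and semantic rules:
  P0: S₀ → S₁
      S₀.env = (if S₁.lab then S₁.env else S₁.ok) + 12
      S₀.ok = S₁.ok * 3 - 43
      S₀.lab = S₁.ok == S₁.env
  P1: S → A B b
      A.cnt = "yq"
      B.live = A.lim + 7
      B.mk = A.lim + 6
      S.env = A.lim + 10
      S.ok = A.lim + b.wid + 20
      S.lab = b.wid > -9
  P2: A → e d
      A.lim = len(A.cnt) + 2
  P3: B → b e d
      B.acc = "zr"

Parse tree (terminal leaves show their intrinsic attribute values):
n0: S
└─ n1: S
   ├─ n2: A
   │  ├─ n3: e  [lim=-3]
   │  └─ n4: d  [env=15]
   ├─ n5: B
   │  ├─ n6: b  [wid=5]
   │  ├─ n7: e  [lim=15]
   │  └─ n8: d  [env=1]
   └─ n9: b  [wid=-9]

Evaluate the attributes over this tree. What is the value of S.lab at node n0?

false

1. n2.cnt = "yq"  ["yq"]
2. n3.lim = -3  [terminal]
3. n4.env = 15  [terminal]
4. n2.lim = 4  [len(A.cnt) + 2]
5. n5.live = 11  [A.lim + 7]
6. n5.mk = 10  [A.lim + 6]
7. n6.wid = 5  [terminal]
8. n7.lim = 15  [terminal]
9. n8.env = 1  [terminal]
10. n5.acc = "zr"  ["zr"]
11. n9.wid = -9  [terminal]
12. n1.env = 14  [A.lim + 10]
13. n1.ok = 15  [A.lim + b.wid + 20]
14. n1.lab = false  [b.wid > -9]
15. n0.env = 27  [(if S₁.lab then S₁.env else S₁.ok) + 12]
16. n0.ok = 2  [S₁.ok * 3 - 43]
17. n0.lab = false  [S₁.ok == S₁.env]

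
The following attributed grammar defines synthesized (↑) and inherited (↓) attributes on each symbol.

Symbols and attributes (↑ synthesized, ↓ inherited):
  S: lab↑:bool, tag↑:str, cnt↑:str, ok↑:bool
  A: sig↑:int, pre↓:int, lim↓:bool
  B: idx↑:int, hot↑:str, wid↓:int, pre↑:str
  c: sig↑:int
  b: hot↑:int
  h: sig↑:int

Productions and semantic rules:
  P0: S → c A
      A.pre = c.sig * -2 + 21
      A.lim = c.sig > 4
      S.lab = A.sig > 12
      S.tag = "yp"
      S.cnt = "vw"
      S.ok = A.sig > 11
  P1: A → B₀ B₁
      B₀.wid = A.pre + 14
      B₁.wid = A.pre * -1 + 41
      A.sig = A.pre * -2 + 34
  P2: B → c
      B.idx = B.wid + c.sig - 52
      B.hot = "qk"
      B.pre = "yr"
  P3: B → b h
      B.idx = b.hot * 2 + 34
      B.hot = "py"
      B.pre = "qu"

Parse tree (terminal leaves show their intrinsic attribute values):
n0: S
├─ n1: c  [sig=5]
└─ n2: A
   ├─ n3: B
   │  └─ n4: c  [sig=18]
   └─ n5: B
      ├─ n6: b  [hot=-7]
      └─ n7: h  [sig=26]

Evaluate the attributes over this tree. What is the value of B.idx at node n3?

1. n1.sig = 5  [terminal]
2. n2.pre = 11  [c.sig * -2 + 21]
3. n2.lim = true  [c.sig > 4]
4. n3.wid = 25  [A.pre + 14]
5. n4.sig = 18  [terminal]
6. n3.idx = -9  [B.wid + c.sig - 52]
7. n3.hot = "qk"  ["qk"]
8. n3.pre = "yr"  ["yr"]
9. n5.wid = 30  [A.pre * -1 + 41]
10. n6.hot = -7  [terminal]
11. n7.sig = 26  [terminal]
12. n5.idx = 20  [b.hot * 2 + 34]
13. n5.hot = "py"  ["py"]
14. n5.pre = "qu"  ["qu"]
15. n2.sig = 12  [A.pre * -2 + 34]
16. n0.lab = false  [A.sig > 12]
17. n0.tag = "yp"  ["yp"]
18. n0.cnt = "vw"  ["vw"]
19. n0.ok = true  [A.sig > 11]

-9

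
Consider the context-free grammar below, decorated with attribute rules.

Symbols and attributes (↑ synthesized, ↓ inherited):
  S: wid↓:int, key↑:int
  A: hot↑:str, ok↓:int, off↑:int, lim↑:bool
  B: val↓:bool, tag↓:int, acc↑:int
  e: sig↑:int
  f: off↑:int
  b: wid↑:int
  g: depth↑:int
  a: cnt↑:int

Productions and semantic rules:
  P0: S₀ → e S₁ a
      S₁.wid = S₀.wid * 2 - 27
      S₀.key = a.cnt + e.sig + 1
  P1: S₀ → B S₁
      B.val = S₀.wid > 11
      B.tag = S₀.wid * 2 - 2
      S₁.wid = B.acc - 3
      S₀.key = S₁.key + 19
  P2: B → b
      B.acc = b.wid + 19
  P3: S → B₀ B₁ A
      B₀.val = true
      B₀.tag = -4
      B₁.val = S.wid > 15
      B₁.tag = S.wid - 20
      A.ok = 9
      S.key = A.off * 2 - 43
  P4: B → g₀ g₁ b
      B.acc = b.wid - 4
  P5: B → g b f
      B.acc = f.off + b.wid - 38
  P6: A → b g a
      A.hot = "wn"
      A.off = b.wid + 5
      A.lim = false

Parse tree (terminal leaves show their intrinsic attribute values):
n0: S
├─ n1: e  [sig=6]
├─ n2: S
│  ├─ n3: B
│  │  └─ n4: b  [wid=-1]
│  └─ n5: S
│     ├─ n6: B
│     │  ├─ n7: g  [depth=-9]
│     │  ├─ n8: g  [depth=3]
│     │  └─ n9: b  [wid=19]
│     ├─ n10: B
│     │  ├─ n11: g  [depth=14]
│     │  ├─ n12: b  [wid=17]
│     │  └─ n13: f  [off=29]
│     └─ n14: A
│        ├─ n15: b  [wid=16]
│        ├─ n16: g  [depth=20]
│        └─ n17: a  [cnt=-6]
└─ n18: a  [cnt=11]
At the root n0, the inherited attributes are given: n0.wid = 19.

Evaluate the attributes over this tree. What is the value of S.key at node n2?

18

1. n0.wid = 19  [given at root]
2. n1.sig = 6  [terminal]
3. n2.wid = 11  [S₀.wid * 2 - 27]
4. n3.val = false  [S₀.wid > 11]
5. n3.tag = 20  [S₀.wid * 2 - 2]
6. n4.wid = -1  [terminal]
7. n3.acc = 18  [b.wid + 19]
8. n5.wid = 15  [B.acc - 3]
9. n6.val = true  [true]
10. n6.tag = -4  [-4]
11. n7.depth = -9  [terminal]
12. n8.depth = 3  [terminal]
13. n9.wid = 19  [terminal]
14. n6.acc = 15  [b.wid - 4]
15. n10.val = false  [S.wid > 15]
16. n10.tag = -5  [S.wid - 20]
17. n11.depth = 14  [terminal]
18. n12.wid = 17  [terminal]
19. n13.off = 29  [terminal]
20. n10.acc = 8  [f.off + b.wid - 38]
21. n14.ok = 9  [9]
22. n15.wid = 16  [terminal]
23. n16.depth = 20  [terminal]
24. n17.cnt = -6  [terminal]
25. n14.hot = "wn"  ["wn"]
26. n14.off = 21  [b.wid + 5]
27. n14.lim = false  [false]
28. n5.key = -1  [A.off * 2 - 43]
29. n2.key = 18  [S₁.key + 19]
30. n18.cnt = 11  [terminal]
31. n0.key = 18  [a.cnt + e.sig + 1]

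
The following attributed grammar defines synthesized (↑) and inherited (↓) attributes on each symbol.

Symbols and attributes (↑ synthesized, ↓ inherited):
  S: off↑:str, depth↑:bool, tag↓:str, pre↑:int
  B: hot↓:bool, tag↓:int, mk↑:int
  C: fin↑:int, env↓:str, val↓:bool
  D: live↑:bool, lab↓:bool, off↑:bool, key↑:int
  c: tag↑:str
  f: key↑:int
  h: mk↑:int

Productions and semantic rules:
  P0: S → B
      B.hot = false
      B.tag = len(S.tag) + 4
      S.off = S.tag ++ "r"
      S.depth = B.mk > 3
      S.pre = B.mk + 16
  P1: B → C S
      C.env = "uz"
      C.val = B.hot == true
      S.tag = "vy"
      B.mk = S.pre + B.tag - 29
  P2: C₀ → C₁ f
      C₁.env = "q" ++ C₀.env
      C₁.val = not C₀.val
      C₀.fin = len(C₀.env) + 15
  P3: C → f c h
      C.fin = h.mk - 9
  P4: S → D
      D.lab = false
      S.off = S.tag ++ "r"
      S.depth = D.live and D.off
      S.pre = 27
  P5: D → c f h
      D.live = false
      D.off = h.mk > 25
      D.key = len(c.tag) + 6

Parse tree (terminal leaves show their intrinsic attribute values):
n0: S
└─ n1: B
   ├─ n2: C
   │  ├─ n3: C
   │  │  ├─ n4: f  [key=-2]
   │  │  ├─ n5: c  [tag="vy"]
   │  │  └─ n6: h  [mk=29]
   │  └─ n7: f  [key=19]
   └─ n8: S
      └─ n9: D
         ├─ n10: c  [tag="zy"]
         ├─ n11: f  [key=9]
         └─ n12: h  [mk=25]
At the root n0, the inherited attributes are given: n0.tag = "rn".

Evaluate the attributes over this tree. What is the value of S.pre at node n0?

20

1. n0.tag = "rn"  [given at root]
2. n1.hot = false  [false]
3. n1.tag = 6  [len(S.tag) + 4]
4. n2.env = "uz"  ["uz"]
5. n2.val = false  [B.hot == true]
6. n3.env = "quz"  ["q" ++ C₀.env]
7. n3.val = true  [not C₀.val]
8. n4.key = -2  [terminal]
9. n5.tag = "vy"  [terminal]
10. n6.mk = 29  [terminal]
11. n3.fin = 20  [h.mk - 9]
12. n7.key = 19  [terminal]
13. n2.fin = 17  [len(C₀.env) + 15]
14. n8.tag = "vy"  ["vy"]
15. n9.lab = false  [false]
16. n10.tag = "zy"  [terminal]
17. n11.key = 9  [terminal]
18. n12.mk = 25  [terminal]
19. n9.live = false  [false]
20. n9.off = false  [h.mk > 25]
21. n9.key = 8  [len(c.tag) + 6]
22. n8.off = "vyr"  [S.tag ++ "r"]
23. n8.depth = false  [D.live and D.off]
24. n8.pre = 27  [27]
25. n1.mk = 4  [S.pre + B.tag - 29]
26. n0.off = "rnr"  [S.tag ++ "r"]
27. n0.depth = true  [B.mk > 3]
28. n0.pre = 20  [B.mk + 16]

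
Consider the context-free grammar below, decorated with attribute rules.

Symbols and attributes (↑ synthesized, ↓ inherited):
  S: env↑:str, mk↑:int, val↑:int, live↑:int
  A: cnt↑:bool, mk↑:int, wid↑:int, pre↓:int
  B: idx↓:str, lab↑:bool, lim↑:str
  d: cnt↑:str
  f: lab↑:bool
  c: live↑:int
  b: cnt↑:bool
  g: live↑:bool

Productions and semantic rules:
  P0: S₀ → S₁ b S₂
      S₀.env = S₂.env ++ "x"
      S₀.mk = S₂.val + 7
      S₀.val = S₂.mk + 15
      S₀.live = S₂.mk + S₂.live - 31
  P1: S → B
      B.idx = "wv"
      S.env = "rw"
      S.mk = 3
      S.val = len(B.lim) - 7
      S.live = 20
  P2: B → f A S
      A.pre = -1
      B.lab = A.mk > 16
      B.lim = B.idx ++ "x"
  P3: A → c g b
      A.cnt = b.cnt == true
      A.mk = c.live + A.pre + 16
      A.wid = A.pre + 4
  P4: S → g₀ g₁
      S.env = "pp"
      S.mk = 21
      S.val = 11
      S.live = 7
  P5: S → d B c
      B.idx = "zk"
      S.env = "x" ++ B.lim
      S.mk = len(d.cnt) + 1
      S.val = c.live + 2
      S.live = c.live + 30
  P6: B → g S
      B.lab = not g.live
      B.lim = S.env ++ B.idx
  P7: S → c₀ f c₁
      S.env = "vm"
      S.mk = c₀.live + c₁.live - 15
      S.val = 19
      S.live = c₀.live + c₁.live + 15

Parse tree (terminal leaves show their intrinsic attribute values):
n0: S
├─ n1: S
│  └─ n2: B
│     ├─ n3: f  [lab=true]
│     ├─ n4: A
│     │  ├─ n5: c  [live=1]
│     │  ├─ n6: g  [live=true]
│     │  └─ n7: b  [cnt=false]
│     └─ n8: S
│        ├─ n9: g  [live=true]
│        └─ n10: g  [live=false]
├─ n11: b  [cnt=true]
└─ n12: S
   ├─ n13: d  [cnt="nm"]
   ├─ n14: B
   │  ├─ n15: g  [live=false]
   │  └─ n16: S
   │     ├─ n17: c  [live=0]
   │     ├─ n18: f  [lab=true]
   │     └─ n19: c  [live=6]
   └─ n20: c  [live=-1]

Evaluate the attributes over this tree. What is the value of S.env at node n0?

1. n2.idx = "wv"  ["wv"]
2. n3.lab = true  [terminal]
3. n4.pre = -1  [-1]
4. n5.live = 1  [terminal]
5. n6.live = true  [terminal]
6. n7.cnt = false  [terminal]
7. n4.cnt = false  [b.cnt == true]
8. n4.mk = 16  [c.live + A.pre + 16]
9. n4.wid = 3  [A.pre + 4]
10. n9.live = true  [terminal]
11. n10.live = false  [terminal]
12. n8.env = "pp"  ["pp"]
13. n8.mk = 21  [21]
14. n8.val = 11  [11]
15. n8.live = 7  [7]
16. n2.lab = false  [A.mk > 16]
17. n2.lim = "wvx"  [B.idx ++ "x"]
18. n1.env = "rw"  ["rw"]
19. n1.mk = 3  [3]
20. n1.val = -4  [len(B.lim) - 7]
21. n1.live = 20  [20]
22. n11.cnt = true  [terminal]
23. n13.cnt = "nm"  [terminal]
24. n14.idx = "zk"  ["zk"]
25. n15.live = false  [terminal]
26. n17.live = 0  [terminal]
27. n18.lab = true  [terminal]
28. n19.live = 6  [terminal]
29. n16.env = "vm"  ["vm"]
30. n16.mk = -9  [c₀.live + c₁.live - 15]
31. n16.val = 19  [19]
32. n16.live = 21  [c₀.live + c₁.live + 15]
33. n14.lab = true  [not g.live]
34. n14.lim = "vmzk"  [S.env ++ B.idx]
35. n20.live = -1  [terminal]
36. n12.env = "xvmzk"  ["x" ++ B.lim]
37. n12.mk = 3  [len(d.cnt) + 1]
38. n12.val = 1  [c.live + 2]
39. n12.live = 29  [c.live + 30]
40. n0.env = "xvmzkx"  [S₂.env ++ "x"]
41. n0.mk = 8  [S₂.val + 7]
42. n0.val = 18  [S₂.mk + 15]
43. n0.live = 1  [S₂.mk + S₂.live - 31]

"xvmzkx"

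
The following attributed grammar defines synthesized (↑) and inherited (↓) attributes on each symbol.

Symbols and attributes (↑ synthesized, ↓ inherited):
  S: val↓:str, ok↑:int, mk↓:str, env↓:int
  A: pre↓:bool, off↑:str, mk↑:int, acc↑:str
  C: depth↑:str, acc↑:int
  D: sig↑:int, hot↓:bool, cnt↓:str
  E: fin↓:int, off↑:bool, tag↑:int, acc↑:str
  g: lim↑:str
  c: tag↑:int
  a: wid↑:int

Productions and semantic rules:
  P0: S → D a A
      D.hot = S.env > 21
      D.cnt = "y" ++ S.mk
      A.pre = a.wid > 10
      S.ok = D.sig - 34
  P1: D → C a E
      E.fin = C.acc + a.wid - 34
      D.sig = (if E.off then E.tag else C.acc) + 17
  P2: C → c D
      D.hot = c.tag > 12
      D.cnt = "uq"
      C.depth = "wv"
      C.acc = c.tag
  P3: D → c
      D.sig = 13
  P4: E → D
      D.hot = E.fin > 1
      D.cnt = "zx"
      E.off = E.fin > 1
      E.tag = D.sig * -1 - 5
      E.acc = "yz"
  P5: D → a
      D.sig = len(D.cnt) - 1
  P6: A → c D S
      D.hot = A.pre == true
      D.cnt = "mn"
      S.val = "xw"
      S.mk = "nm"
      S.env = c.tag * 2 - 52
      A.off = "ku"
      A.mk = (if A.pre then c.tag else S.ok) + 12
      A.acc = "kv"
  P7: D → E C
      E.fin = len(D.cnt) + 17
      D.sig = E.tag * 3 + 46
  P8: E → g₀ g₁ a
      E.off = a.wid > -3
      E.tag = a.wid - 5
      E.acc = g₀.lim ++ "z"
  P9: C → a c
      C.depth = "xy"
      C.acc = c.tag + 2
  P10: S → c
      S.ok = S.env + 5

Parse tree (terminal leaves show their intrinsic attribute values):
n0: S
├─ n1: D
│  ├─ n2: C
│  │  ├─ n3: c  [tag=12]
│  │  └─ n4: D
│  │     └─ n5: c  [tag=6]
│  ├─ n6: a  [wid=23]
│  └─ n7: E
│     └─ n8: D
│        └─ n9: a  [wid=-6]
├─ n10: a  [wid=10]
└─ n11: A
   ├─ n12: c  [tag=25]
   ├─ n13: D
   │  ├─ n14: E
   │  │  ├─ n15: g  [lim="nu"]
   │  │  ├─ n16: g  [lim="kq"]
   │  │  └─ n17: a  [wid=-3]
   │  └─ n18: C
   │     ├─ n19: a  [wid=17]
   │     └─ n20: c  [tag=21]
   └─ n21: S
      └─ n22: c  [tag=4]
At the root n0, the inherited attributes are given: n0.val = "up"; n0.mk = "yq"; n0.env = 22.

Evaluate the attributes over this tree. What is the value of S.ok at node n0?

1. n0.val = "up"  [given at root]
2. n0.mk = "yq"  [given at root]
3. n0.env = 22  [given at root]
4. n1.hot = true  [S.env > 21]
5. n1.cnt = "yyq"  ["y" ++ S.mk]
6. n3.tag = 12  [terminal]
7. n4.hot = false  [c.tag > 12]
8. n4.cnt = "uq"  ["uq"]
9. n5.tag = 6  [terminal]
10. n4.sig = 13  [13]
11. n2.depth = "wv"  ["wv"]
12. n2.acc = 12  [c.tag]
13. n6.wid = 23  [terminal]
14. n7.fin = 1  [C.acc + a.wid - 34]
15. n8.hot = false  [E.fin > 1]
16. n8.cnt = "zx"  ["zx"]
17. n9.wid = -6  [terminal]
18. n8.sig = 1  [len(D.cnt) - 1]
19. n7.off = false  [E.fin > 1]
20. n7.tag = -6  [D.sig * -1 - 5]
21. n7.acc = "yz"  ["yz"]
22. n1.sig = 29  [(if E.off then E.tag else C.acc) + 17]
23. n10.wid = 10  [terminal]
24. n11.pre = false  [a.wid > 10]
25. n12.tag = 25  [terminal]
26. n13.hot = false  [A.pre == true]
27. n13.cnt = "mn"  ["mn"]
28. n14.fin = 19  [len(D.cnt) + 17]
29. n15.lim = "nu"  [terminal]
30. n16.lim = "kq"  [terminal]
31. n17.wid = -3  [terminal]
32. n14.off = false  [a.wid > -3]
33. n14.tag = -8  [a.wid - 5]
34. n14.acc = "nuz"  [g₀.lim ++ "z"]
35. n19.wid = 17  [terminal]
36. n20.tag = 21  [terminal]
37. n18.depth = "xy"  ["xy"]
38. n18.acc = 23  [c.tag + 2]
39. n13.sig = 22  [E.tag * 3 + 46]
40. n21.val = "xw"  ["xw"]
41. n21.mk = "nm"  ["nm"]
42. n21.env = -2  [c.tag * 2 - 52]
43. n22.tag = 4  [terminal]
44. n21.ok = 3  [S.env + 5]
45. n11.off = "ku"  ["ku"]
46. n11.mk = 15  [(if A.pre then c.tag else S.ok) + 12]
47. n11.acc = "kv"  ["kv"]
48. n0.ok = -5  [D.sig - 34]

-5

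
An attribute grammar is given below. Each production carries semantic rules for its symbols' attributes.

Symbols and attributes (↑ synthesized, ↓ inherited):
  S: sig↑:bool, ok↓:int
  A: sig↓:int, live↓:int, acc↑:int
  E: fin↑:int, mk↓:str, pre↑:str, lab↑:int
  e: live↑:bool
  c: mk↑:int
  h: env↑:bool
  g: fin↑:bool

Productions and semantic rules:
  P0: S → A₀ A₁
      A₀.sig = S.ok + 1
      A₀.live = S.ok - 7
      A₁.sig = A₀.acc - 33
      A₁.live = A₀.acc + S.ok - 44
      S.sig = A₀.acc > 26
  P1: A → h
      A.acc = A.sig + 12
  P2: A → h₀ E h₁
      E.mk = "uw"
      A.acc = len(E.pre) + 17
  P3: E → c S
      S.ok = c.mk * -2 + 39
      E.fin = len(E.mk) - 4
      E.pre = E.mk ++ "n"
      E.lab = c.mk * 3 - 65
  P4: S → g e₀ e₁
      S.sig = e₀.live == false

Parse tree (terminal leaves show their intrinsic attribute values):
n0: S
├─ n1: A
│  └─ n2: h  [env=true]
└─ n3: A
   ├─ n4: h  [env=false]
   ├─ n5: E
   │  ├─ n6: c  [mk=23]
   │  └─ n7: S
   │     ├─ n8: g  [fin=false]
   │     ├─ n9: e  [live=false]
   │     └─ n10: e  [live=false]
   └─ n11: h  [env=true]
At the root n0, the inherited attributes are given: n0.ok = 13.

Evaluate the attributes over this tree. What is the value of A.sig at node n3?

-7

1. n0.ok = 13  [given at root]
2. n1.sig = 14  [S.ok + 1]
3. n1.live = 6  [S.ok - 7]
4. n2.env = true  [terminal]
5. n1.acc = 26  [A.sig + 12]
6. n3.sig = -7  [A₀.acc - 33]
7. n3.live = -5  [A₀.acc + S.ok - 44]
8. n4.env = false  [terminal]
9. n5.mk = "uw"  ["uw"]
10. n6.mk = 23  [terminal]
11. n7.ok = -7  [c.mk * -2 + 39]
12. n8.fin = false  [terminal]
13. n9.live = false  [terminal]
14. n10.live = false  [terminal]
15. n7.sig = true  [e₀.live == false]
16. n5.fin = -2  [len(E.mk) - 4]
17. n5.pre = "uwn"  [E.mk ++ "n"]
18. n5.lab = 4  [c.mk * 3 - 65]
19. n11.env = true  [terminal]
20. n3.acc = 20  [len(E.pre) + 17]
21. n0.sig = false  [A₀.acc > 26]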